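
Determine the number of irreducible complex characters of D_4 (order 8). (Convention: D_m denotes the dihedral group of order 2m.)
5

Proof sketch: The number of irreducible complex representations of a finite group equals its number of conjugacy classes. D_4 has 5 conjugacy classes (n/2 + 3 for n even), so D_4 (order 8) has exactly 5 irreducible complex representations.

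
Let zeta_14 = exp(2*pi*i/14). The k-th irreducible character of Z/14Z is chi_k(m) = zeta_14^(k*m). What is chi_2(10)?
chi_2(10) = zeta_14^20 = exp(6*I*pi/7)

chi_2(10) = zeta_14^(2*10) = zeta_14^20. Since zeta_14^14 = 1, this equals zeta_14^6 = exp(2*pi*i*6/14) = exp(6*I*pi/7).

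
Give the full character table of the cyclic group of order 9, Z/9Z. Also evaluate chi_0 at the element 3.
Character table of Z/9Z (irreps indexed chi_0,...,chi_8 with chi_k(m) = zeta_9^(k*m), zeta_9 = exp(2*pi*i/9)):
  irrep \ class  {0} (size 1)  {1} (size 1)    {2} (size 1)    {3} (size 1)    {4} (size 1)    {5} (size 1)    {6} (size 1)    {7} (size 1)    {8} (size 1)  
  chi_0          1             1               1               1               1               1               1               1               1             
  chi_1          1             exp(2*I*pi/9)   exp(4*I*pi/9)   exp(2*I*pi/3)   exp(8*I*pi/9)   exp(-8*I*pi/9)  exp(-2*I*pi/3)  exp(-4*I*pi/9)  exp(-2*I*pi/9)
  chi_2          1             exp(4*I*pi/9)   exp(8*I*pi/9)   exp(-2*I*pi/3)  exp(-2*I*pi/9)  exp(2*I*pi/9)   exp(2*I*pi/3)   exp(-8*I*pi/9)  exp(-4*I*pi/9)
  chi_3          1             exp(2*I*pi/3)   exp(-2*I*pi/3)  1               exp(2*I*pi/3)   exp(-2*I*pi/3)  1               exp(2*I*pi/3)   exp(-2*I*pi/3)
  chi_4          1             exp(8*I*pi/9)   exp(-2*I*pi/9)  exp(2*I*pi/3)   exp(-4*I*pi/9)  exp(4*I*pi/9)   exp(-2*I*pi/3)  exp(2*I*pi/9)   exp(-8*I*pi/9)
  chi_5          1             exp(-8*I*pi/9)  exp(2*I*pi/9)   exp(-2*I*pi/3)  exp(4*I*pi/9)   exp(-4*I*pi/9)  exp(2*I*pi/3)   exp(-2*I*pi/9)  exp(8*I*pi/9) 
  chi_6          1             exp(-2*I*pi/3)  exp(2*I*pi/3)   1               exp(-2*I*pi/3)  exp(2*I*pi/3)   1               exp(-2*I*pi/3)  exp(2*I*pi/3) 
  chi_7          1             exp(-4*I*pi/9)  exp(-8*I*pi/9)  exp(2*I*pi/3)   exp(2*I*pi/9)   exp(-2*I*pi/9)  exp(-2*I*pi/3)  exp(8*I*pi/9)   exp(4*I*pi/9) 
  chi_8          1             exp(-2*I*pi/9)  exp(-4*I*pi/9)  exp(-2*I*pi/3)  exp(-8*I*pi/9)  exp(8*I*pi/9)   exp(2*I*pi/3)   exp(4*I*pi/9)   exp(2*I*pi/9) 

Spot check: chi_0(3) = zeta_9^(0*3) = zeta_9^0 = 1.

Explanation: Z/9Z is abelian, so all 9 irreducible complex representations are 1-dimensional. They are given by chi_k(m) = zeta_9^(k*m) for k = 0,...,8. Row orthogonality: sum_m chi_k(m) conj(chi_l(m)) = 9 * [k = l].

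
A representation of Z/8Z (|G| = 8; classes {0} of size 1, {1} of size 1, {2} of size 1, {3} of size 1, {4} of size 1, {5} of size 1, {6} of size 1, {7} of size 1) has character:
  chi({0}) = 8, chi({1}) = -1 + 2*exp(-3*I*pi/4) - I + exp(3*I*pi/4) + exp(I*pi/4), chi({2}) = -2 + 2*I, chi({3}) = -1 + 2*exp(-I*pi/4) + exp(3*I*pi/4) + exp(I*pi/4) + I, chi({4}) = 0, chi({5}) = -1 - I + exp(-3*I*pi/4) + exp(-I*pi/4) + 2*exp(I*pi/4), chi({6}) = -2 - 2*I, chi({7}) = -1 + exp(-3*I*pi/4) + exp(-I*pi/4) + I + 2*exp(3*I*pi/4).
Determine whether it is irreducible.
Not irreducible (reducible): <chi, chi> = 12 > 1.

Solution. <chi, chi> = (1/|G|) sum_C |C| * |chi(C)|^2 = (1/8)[1*|8|^2 + 1*|-1 + 2*exp(-3*I*pi/4) - I + exp(3*I*pi/4) + exp(I*pi/4)|^2 + 1*|-2 + 2*I|^2 + 1*|-1 + 2*exp(-I*pi/4) + exp(3*I*pi/4) + exp(I*pi/4) + I|^2 + 1*|0|^2 + 1*|-1 - I + exp(-3*I*pi/4) + exp(-I*pi/4) + 2*exp(I*pi/4)|^2 + 1*|-2 - 2*I|^2 + 1*|-1 + exp(-3*I*pi/4) + exp(-I*pi/4) + I + 2*exp(3*I*pi/4)|^2]
  = (1/8)[(64) + (4 - 2*exp(I*pi/4) - 2*exp(3*I*pi/4) - 4*exp(-3*I*pi/4)) + (8) + (4 - 4*exp(I*pi/4) - 2*exp(-I*pi/4) - 2*exp(-3*I*pi/4)) + (0) + (4 - 4*exp(I*pi/4) - 2*exp(-I*pi/4) - 2*exp(-3*I*pi/4)) + (8) + (4 - 2*exp(I*pi/4) - 2*exp(3*I*pi/4) - 4*exp(-3*I*pi/4))] = 96/8 = 12.
(Exp terms are combined using exp(i*s)*conj(exp(i*t)) = exp(i*(s-t)), and sums of them are collapsed using the identity that for every m > 1 the m distinct m-th roots of unity sum to 0, e.g. 1 + exp(2*I*pi/3) + exp(-2*I*pi/3) = 0.)
A character is irreducible iff <chi, chi> = 1, so this representation is reducible.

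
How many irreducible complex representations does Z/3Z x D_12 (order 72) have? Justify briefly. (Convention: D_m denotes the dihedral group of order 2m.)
27

Proof sketch: The number of irreducible complex representations of a finite group equals its number of conjugacy classes. For a direct product, #classes(G x H) = #classes(G) * #classes(H). Z/3Z has 3 classes (abelian), D_12 has 9 classes, so 3 * 9 = 27, so Z/3Z x D_12 (order 72) has exactly 27 irreducible complex representations.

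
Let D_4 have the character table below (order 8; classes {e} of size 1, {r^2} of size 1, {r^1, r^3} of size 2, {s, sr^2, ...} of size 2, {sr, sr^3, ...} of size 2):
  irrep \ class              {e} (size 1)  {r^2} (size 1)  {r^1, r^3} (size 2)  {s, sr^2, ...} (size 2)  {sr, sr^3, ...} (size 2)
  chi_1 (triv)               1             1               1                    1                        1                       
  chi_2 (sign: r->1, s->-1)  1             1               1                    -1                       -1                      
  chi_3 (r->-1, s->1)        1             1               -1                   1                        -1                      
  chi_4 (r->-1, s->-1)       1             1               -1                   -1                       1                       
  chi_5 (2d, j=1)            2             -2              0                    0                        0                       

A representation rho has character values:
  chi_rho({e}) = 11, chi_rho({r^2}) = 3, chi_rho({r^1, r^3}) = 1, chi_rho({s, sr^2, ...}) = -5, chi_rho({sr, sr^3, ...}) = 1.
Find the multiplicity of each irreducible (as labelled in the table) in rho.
Multiplicities: chi_1: 1, chi_2: 3, chi_3: 0, chi_4: 3, chi_5: 2.

Solution. Use <chi_rho, chi> = (1/|G|) sum_C |C| * chi_rho(C) * conj(chi(C)) with |G| = 8 for each irreducible chi in the table:
  <chi_rho, chi_1> = (1/8)[1*(11)*conj(1) + 1*(3)*conj(1) + 2*(1)*conj(1) + 2*(-5)*conj(1) + 2*(1)*conj(1)]
      = (1/8)[(11) + (3) + (2) + (-10) + (2)] = 8/8 = 1
  <chi_rho, chi_2> = (1/8)[1*(11)*conj(1) + 1*(3)*conj(1) + 2*(1)*conj(1) + 2*(-5)*conj(-1) + 2*(1)*conj(-1)]
      = (1/8)[(11) + (3) + (2) + (10) + (-2)] = 24/8 = 3
  <chi_rho, chi_3> = (1/8)[1*(11)*conj(1) + 1*(3)*conj(1) + 2*(1)*conj(-1) + 2*(-5)*conj(1) + 2*(1)*conj(-1)]
      = (1/8)[(11) + (3) + (-2) + (-10) + (-2)] = 0/8 = 0
  <chi_rho, chi_4> = (1/8)[1*(11)*conj(1) + 1*(3)*conj(1) + 2*(1)*conj(-1) + 2*(-5)*conj(-1) + 2*(1)*conj(1)]
      = (1/8)[(11) + (3) + (-2) + (10) + (2)] = 24/8 = 3
  <chi_rho, chi_5> = (1/8)[1*(11)*conj(2) + 1*(3)*conj(-2) + 2*(1)*conj(0) + 2*(-5)*conj(0) + 2*(1)*conj(0)]
      = (1/8)[(22) + (-6) + (0) + (0) + (0)] = 16/8 = 2
Dimension check: dim(rho) = sum (mult * dim) = 1*1 + 3*1 + 0*1 + 3*1 + 2*2 = 11 = chi_rho(e) = 11.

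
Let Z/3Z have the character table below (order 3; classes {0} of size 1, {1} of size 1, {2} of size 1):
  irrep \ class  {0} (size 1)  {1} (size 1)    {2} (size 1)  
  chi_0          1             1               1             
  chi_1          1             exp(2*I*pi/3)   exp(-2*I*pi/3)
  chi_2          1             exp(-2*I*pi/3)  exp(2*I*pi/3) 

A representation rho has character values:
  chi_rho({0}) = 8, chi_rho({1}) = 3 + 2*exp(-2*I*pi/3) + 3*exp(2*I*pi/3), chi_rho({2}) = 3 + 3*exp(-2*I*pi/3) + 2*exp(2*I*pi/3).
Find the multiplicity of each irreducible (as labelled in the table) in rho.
Multiplicities: chi_0: 3, chi_1: 3, chi_2: 2.

Explanation: Use <chi_rho, chi> = (1/|G|) sum_C |C| * chi_rho(C) * conj(chi(C)) with |G| = 3 for each irreducible chi in the table:
  <chi_rho, chi_0> = (1/3)[1*(8)*conj(1) + 1*(3 + 2*exp(-2*I*pi/3) + 3*exp(2*I*pi/3))*conj(1) + 1*(3 + 3*exp(-2*I*pi/3) + 2*exp(2*I*pi/3))*conj(1)]
      = (1/3)[(8) + (3 + 2*exp(-2*I*pi/3) + 3*exp(2*I*pi/3)) + (3 + 3*exp(-2*I*pi/3) + 2*exp(2*I*pi/3))] = 9/3 = 3
  <chi_rho, chi_1> = (1/3)[1*(8)*conj(1) + 1*(3 + 2*exp(-2*I*pi/3) + 3*exp(2*I*pi/3))*conj(exp(2*I*pi/3)) + 1*(3 + 3*exp(-2*I*pi/3) + 2*exp(2*I*pi/3))*conj(exp(-2*I*pi/3))]
      = (1/3)[(8) + (3 + 3*exp(-2*I*pi/3) + 2*exp(2*I*pi/3)) + (3 + 2*exp(-2*I*pi/3) + 3*exp(2*I*pi/3))] = 9/3 = 3
  <chi_rho, chi_2> = (1/3)[1*(8)*conj(1) + 1*(3 + 2*exp(-2*I*pi/3) + 3*exp(2*I*pi/3))*conj(exp(-2*I*pi/3)) + 1*(3 + 3*exp(-2*I*pi/3) + 2*exp(2*I*pi/3))*conj(exp(2*I*pi/3))]
      = (1/3)[(8) + (-1) + (-1)] = 6/3 = 2
(Exp terms are combined using exp(i*s)*conj(exp(i*t)) = exp(i*(s-t)), and sums of them are collapsed using the identity that for every m > 1 the m distinct m-th roots of unity sum to 0, e.g. 1 + exp(2*I*pi/3) + exp(-2*I*pi/3) = 0.)
Dimension check: dim(rho) = sum (mult * dim) = 3*1 + 3*1 + 2*1 = 8 = chi_rho(e) = 8.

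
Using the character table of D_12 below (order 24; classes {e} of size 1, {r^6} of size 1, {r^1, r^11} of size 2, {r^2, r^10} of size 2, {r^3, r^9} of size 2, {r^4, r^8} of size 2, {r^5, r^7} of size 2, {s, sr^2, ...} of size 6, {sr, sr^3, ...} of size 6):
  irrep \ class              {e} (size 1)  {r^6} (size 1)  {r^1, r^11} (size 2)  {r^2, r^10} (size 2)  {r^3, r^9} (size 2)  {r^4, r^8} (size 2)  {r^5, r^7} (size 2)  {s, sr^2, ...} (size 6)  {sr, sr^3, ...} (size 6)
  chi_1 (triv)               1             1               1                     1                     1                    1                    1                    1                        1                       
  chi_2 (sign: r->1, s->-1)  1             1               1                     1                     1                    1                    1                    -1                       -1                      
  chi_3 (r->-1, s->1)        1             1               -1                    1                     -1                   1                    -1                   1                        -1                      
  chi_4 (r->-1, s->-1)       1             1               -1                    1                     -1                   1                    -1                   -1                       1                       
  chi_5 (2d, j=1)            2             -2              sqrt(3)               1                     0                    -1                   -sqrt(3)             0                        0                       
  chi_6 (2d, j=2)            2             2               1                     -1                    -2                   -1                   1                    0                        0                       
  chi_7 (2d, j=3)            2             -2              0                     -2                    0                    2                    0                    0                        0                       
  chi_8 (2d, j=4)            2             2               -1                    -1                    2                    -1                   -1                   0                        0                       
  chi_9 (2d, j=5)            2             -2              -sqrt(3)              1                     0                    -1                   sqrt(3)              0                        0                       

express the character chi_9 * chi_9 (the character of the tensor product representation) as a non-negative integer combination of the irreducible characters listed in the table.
chi_9 tensor chi_9 = chi_1 + chi_2 + chi_6 (all other irreducibles have multiplicity 0).

Proof sketch: The character of a tensor product is the pointwise product (chi_9 * chi_9)(C) = chi_9(C) * chi_9(C):
  {e}: (2)*(2), {r^6}: (-2)*(-2), {r^1, r^11}: (-sqrt(3))*(-sqrt(3)), {r^2, r^10}: (1)*(1), {r^3, r^9}: (0)*(0), {r^4, r^8}: (-1)*(-1), {r^5, r^7}: (sqrt(3))*(sqrt(3)), {s, sr^2, ...}: (0)*(0), {sr, sr^3, ...}: (0)*(0)
so (chi_9 * chi_9) takes values
  {e} -> 4, {r^6} -> 4, {r^1, r^11} -> 3, {r^2, r^10} -> 1, {r^3, r^9} -> 0, {r^4, r^8} -> 1, {r^5, r^7} -> 3, {s, sr^2, ...} -> 0, {sr, sr^3, ...} -> 0.
Now take the inner product of this character with each irreducible chi from the table, <chi_9*chi_9, chi> = (1/24) sum_C |C| (chi_9*chi_9)(C) conj(chi(C)):
  <chi_9*chi_9, chi_1> = (1/24)[1*(4)*conj(1) + 1*(4)*conj(1) + 2*(3)*conj(1) + 2*(1)*conj(1) + 2*(0)*conj(1) + 2*(1)*conj(1) + 2*(3)*conj(1) + 6*(0)*conj(1) + 6*(0)*conj(1)]
      = (1/24)[(4) + (4) + (6) + (2) + (0) + (2) + (6) + (0) + (0)] = 24/24 = 1
  <chi_9*chi_9, chi_2> = (1/24)[1*(4)*conj(1) + 1*(4)*conj(1) + 2*(3)*conj(1) + 2*(1)*conj(1) + 2*(0)*conj(1) + 2*(1)*conj(1) + 2*(3)*conj(1) + 6*(0)*conj(-1) + 6*(0)*conj(-1)]
      = (1/24)[(4) + (4) + (6) + (2) + (0) + (2) + (6) + (0) + (0)] = 24/24 = 1
  <chi_9*chi_9, chi_3> = (1/24)[1*(4)*conj(1) + 1*(4)*conj(1) + 2*(3)*conj(-1) + 2*(1)*conj(1) + 2*(0)*conj(-1) + 2*(1)*conj(1) + 2*(3)*conj(-1) + 6*(0)*conj(1) + 6*(0)*conj(-1)]
      = (1/24)[(4) + (4) + (-6) + (2) + (0) + (2) + (-6) + (0) + (0)] = 0/24 = 0
  <chi_9*chi_9, chi_4> = (1/24)[1*(4)*conj(1) + 1*(4)*conj(1) + 2*(3)*conj(-1) + 2*(1)*conj(1) + 2*(0)*conj(-1) + 2*(1)*conj(1) + 2*(3)*conj(-1) + 6*(0)*conj(-1) + 6*(0)*conj(1)]
      = (1/24)[(4) + (4) + (-6) + (2) + (0) + (2) + (-6) + (0) + (0)] = 0/24 = 0
  <chi_9*chi_9, chi_5> = (1/24)[1*(4)*conj(2) + 1*(4)*conj(-2) + 2*(3)*conj(sqrt(3)) + 2*(1)*conj(1) + 2*(0)*conj(0) + 2*(1)*conj(-1) + 2*(3)*conj(-sqrt(3)) + 6*(0)*conj(0) + 6*(0)*conj(0)]
      = (1/24)[(8) + (-8) + (6*sqrt(3)) + (2) + (0) + (-2) + (-6*sqrt(3)) + (0) + (0)] = 0/24 = 0
  <chi_9*chi_9, chi_6> = (1/24)[1*(4)*conj(2) + 1*(4)*conj(2) + 2*(3)*conj(1) + 2*(1)*conj(-1) + 2*(0)*conj(-2) + 2*(1)*conj(-1) + 2*(3)*conj(1) + 6*(0)*conj(0) + 6*(0)*conj(0)]
      = (1/24)[(8) + (8) + (6) + (-2) + (0) + (-2) + (6) + (0) + (0)] = 24/24 = 1
  <chi_9*chi_9, chi_7> = (1/24)[1*(4)*conj(2) + 1*(4)*conj(-2) + 2*(3)*conj(0) + 2*(1)*conj(-2) + 2*(0)*conj(0) + 2*(1)*conj(2) + 2*(3)*conj(0) + 6*(0)*conj(0) + 6*(0)*conj(0)]
      = (1/24)[(8) + (-8) + (0) + (-4) + (0) + (4) + (0) + (0) + (0)] = 0/24 = 0
  <chi_9*chi_9, chi_8> = (1/24)[1*(4)*conj(2) + 1*(4)*conj(2) + 2*(3)*conj(-1) + 2*(1)*conj(-1) + 2*(0)*conj(2) + 2*(1)*conj(-1) + 2*(3)*conj(-1) + 6*(0)*conj(0) + 6*(0)*conj(0)]
      = (1/24)[(8) + (8) + (-6) + (-2) + (0) + (-2) + (-6) + (0) + (0)] = 0/24 = 0
  <chi_9*chi_9, chi_9> = (1/24)[1*(4)*conj(2) + 1*(4)*conj(-2) + 2*(3)*conj(-sqrt(3)) + 2*(1)*conj(1) + 2*(0)*conj(0) + 2*(1)*conj(-1) + 2*(3)*conj(sqrt(3)) + 6*(0)*conj(0) + 6*(0)*conj(0)]
      = (1/24)[(8) + (-8) + (-6*sqrt(3)) + (2) + (0) + (-2) + (6*sqrt(3)) + (0) + (0)] = 0/24 = 0
Hence the multiplicities are chi_1: 1, chi_2: 1, chi_6: 1. Dimension check: dim(chi_9)*dim(chi_9) = 2*2 = 4 and sum (mult * dim) = 1*1 + 1*1 + 1*2 = 4.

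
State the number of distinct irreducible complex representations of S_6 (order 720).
11

Derivation: The number of irreducible complex representations of a finite group equals its number of conjugacy classes. Conjugacy classes in S_6 correspond to cycle types, i.e. partitions of 6; there are p(6) = 11 of them, so S_6 (order 720) has exactly 11 irreducible complex representations.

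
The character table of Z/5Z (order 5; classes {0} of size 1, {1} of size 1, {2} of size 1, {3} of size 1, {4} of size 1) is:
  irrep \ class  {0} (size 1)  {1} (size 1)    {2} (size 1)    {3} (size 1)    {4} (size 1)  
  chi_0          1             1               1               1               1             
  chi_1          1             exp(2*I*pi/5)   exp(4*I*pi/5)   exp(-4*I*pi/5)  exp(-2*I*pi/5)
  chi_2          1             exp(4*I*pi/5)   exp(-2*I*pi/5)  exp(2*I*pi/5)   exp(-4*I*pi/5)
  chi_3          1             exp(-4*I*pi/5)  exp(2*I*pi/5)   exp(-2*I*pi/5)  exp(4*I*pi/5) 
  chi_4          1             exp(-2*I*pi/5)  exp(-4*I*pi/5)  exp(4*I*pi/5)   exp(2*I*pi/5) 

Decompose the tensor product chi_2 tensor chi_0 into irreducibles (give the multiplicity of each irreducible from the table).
chi_2 tensor chi_0 = chi_2 (all other irreducibles have multiplicity 0).

Solution. The character of a tensor product is the pointwise product (chi_2 * chi_0)(C) = chi_2(C) * chi_0(C):
  {0}: (1)*(1), {1}: (exp(4*I*pi/5))*(1), {2}: (exp(-2*I*pi/5))*(1), {3}: (exp(2*I*pi/5))*(1), {4}: (exp(-4*I*pi/5))*(1)
so (chi_2 * chi_0) takes values
  {0} -> 1, {1} -> exp(4*I*pi/5), {2} -> exp(-2*I*pi/5), {3} -> exp(2*I*pi/5), {4} -> exp(-4*I*pi/5).
Now take the inner product of this character with each irreducible chi from the table, <chi_2*chi_0, chi> = (1/5) sum_C |C| (chi_2*chi_0)(C) conj(chi(C)):
  <chi_2*chi_0, chi_0> = (1/5)[1*(1)*conj(1) + 1*(exp(4*I*pi/5))*conj(1) + 1*(exp(-2*I*pi/5))*conj(1) + 1*(exp(2*I*pi/5))*conj(1) + 1*(exp(-4*I*pi/5))*conj(1)]
      = (1/5)[(1) + (exp(4*I*pi/5)) + (exp(-2*I*pi/5)) + (exp(2*I*pi/5)) + (exp(-4*I*pi/5))] = 0/5 = 0
  <chi_2*chi_0, chi_1> = (1/5)[1*(1)*conj(1) + 1*(exp(4*I*pi/5))*conj(exp(2*I*pi/5)) + 1*(exp(-2*I*pi/5))*conj(exp(4*I*pi/5)) + 1*(exp(2*I*pi/5))*conj(exp(-4*I*pi/5)) + 1*(exp(-4*I*pi/5))*conj(exp(-2*I*pi/5))]
      = (1/5)[(1) + (exp(2*I*pi/5)) + (exp(4*I*pi/5)) + (exp(-4*I*pi/5)) + (exp(-2*I*pi/5))] = 0/5 = 0
  <chi_2*chi_0, chi_2> = (1/5)[1*(1)*conj(1) + 1*(exp(4*I*pi/5))*conj(exp(4*I*pi/5)) + 1*(exp(-2*I*pi/5))*conj(exp(-2*I*pi/5)) + 1*(exp(2*I*pi/5))*conj(exp(2*I*pi/5)) + 1*(exp(-4*I*pi/5))*conj(exp(-4*I*pi/5))]
      = (1/5)[(1) + (1) + (1) + (1) + (1)] = 5/5 = 1
  <chi_2*chi_0, chi_3> = (1/5)[1*(1)*conj(1) + 1*(exp(4*I*pi/5))*conj(exp(-4*I*pi/5)) + 1*(exp(-2*I*pi/5))*conj(exp(2*I*pi/5)) + 1*(exp(2*I*pi/5))*conj(exp(-2*I*pi/5)) + 1*(exp(-4*I*pi/5))*conj(exp(4*I*pi/5))]
      = (1/5)[(1) + (exp(-2*I*pi/5)) + (exp(-4*I*pi/5)) + (exp(4*I*pi/5)) + (exp(2*I*pi/5))] = 0/5 = 0
  <chi_2*chi_0, chi_4> = (1/5)[1*(1)*conj(1) + 1*(exp(4*I*pi/5))*conj(exp(-2*I*pi/5)) + 1*(exp(-2*I*pi/5))*conj(exp(-4*I*pi/5)) + 1*(exp(2*I*pi/5))*conj(exp(4*I*pi/5)) + 1*(exp(-4*I*pi/5))*conj(exp(2*I*pi/5))]
      = (1/5)[(1) + (exp(-4*I*pi/5)) + (exp(2*I*pi/5)) + (exp(-2*I*pi/5)) + (exp(4*I*pi/5))] = 0/5 = 0
(Exp terms are combined using exp(i*s)*conj(exp(i*t)) = exp(i*(s-t)), and sums of them are collapsed using the identity that for every m > 1 the m distinct m-th roots of unity sum to 0, e.g. 1 + exp(2*I*pi/3) + exp(-2*I*pi/3) = 0.)
Hence the multiplicities are chi_2: 1. Dimension check: dim(chi_2)*dim(chi_0) = 1*1 = 1 and sum (mult * dim) = 1*1 = 1.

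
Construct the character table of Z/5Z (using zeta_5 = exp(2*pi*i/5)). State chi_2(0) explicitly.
Character table of Z/5Z (irreps indexed chi_0,...,chi_4 with chi_k(m) = zeta_5^(k*m), zeta_5 = exp(2*pi*i/5)):
  irrep \ class  {0} (size 1)  {1} (size 1)    {2} (size 1)    {3} (size 1)    {4} (size 1)  
  chi_0          1             1               1               1               1             
  chi_1          1             exp(2*I*pi/5)   exp(4*I*pi/5)   exp(-4*I*pi/5)  exp(-2*I*pi/5)
  chi_2          1             exp(4*I*pi/5)   exp(-2*I*pi/5)  exp(2*I*pi/5)   exp(-4*I*pi/5)
  chi_3          1             exp(-4*I*pi/5)  exp(2*I*pi/5)   exp(-2*I*pi/5)  exp(4*I*pi/5) 
  chi_4          1             exp(-2*I*pi/5)  exp(-4*I*pi/5)  exp(4*I*pi/5)   exp(2*I*pi/5) 

Spot check: chi_2(0) = zeta_5^(2*0) = zeta_5^0 = 1.

Argument: Z/5Z is abelian, so all 5 irreducible complex representations are 1-dimensional. They are given by chi_k(m) = zeta_5^(k*m) for k = 0,...,4. Row orthogonality: sum_m chi_k(m) conj(chi_l(m)) = 5 * [k = l].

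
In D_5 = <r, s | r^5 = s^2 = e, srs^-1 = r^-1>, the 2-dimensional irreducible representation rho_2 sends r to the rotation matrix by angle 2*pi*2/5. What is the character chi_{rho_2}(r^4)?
chi_{rho_2}(r^4) = 2*cos(2*pi*2*4/5) = -sqrt(5)/2 - 1/2

Proof sketch: rho_2(r^4) is rotation by angle 2*pi*2*4/5, whose trace is 2*cos(2*pi*2*4/5) = -sqrt(5)/2 - 1/2.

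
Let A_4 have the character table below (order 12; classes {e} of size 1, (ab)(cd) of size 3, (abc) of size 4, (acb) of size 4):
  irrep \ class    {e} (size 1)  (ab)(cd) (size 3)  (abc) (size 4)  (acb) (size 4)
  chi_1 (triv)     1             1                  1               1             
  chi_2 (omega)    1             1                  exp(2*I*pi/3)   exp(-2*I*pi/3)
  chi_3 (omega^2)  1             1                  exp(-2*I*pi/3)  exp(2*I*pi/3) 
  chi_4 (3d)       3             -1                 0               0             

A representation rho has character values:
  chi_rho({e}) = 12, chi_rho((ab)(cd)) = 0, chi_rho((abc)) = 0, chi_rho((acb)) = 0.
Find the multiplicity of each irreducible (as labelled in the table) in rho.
Multiplicities: chi_1: 1, chi_2: 1, chi_3: 1, chi_4: 3.

Details: Use <chi_rho, chi> = (1/|G|) sum_C |C| * chi_rho(C) * conj(chi(C)) with |G| = 12 for each irreducible chi in the table:
  <chi_rho, chi_1> = (1/12)[1*(12)*conj(1) + 3*(0)*conj(1) + 4*(0)*conj(1) + 4*(0)*conj(1)]
      = (1/12)[(12) + (0) + (0) + (0)] = 12/12 = 1
  <chi_rho, chi_2> = (1/12)[1*(12)*conj(1) + 3*(0)*conj(1) + 4*(0)*conj(exp(2*I*pi/3)) + 4*(0)*conj(exp(-2*I*pi/3))]
      = (1/12)[(12) + (0) + (0) + (0)] = 12/12 = 1
  <chi_rho, chi_3> = (1/12)[1*(12)*conj(1) + 3*(0)*conj(1) + 4*(0)*conj(exp(-2*I*pi/3)) + 4*(0)*conj(exp(2*I*pi/3))]
      = (1/12)[(12) + (0) + (0) + (0)] = 12/12 = 1
  <chi_rho, chi_4> = (1/12)[1*(12)*conj(3) + 3*(0)*conj(-1) + 4*(0)*conj(0) + 4*(0)*conj(0)]
      = (1/12)[(36) + (0) + (0) + (0)] = 36/12 = 3
(Exp terms are combined using exp(i*s)*conj(exp(i*t)) = exp(i*(s-t)), and sums of them are collapsed using the identity that for every m > 1 the m distinct m-th roots of unity sum to 0, e.g. 1 + exp(2*I*pi/3) + exp(-2*I*pi/3) = 0.)
Dimension check: dim(rho) = sum (mult * dim) = 1*1 + 1*1 + 1*1 + 3*3 = 12 = chi_rho(e) = 12.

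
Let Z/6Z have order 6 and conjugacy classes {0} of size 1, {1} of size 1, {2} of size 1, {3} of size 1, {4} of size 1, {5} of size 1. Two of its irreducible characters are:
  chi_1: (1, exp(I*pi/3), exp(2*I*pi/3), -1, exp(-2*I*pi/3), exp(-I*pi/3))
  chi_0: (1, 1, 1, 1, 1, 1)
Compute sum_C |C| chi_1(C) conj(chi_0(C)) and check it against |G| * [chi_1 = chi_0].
Sum = 0; so <chi_1, chi_0> = 0 (distinct irreducibles are orthogonal).

Working: Compute term by term over conjugacy classes (|C| * chi_1(C) * conj(chi_0(C))):
  1*(1)*conj(1) + 1*(exp(I*pi/3))*conj(1) + 1*(exp(2*I*pi/3))*conj(1) + 1*(-1)*conj(1) + 1*(exp(-2*I*pi/3))*conj(1) + 1*(exp(-I*pi/3))*conj(1)
  = (1) + (exp(I*pi/3)) + (exp(2*I*pi/3)) + (-1) + (exp(-2*I*pi/3)) + (exp(-I*pi/3))
  = 0.
(Exp terms are combined using exp(i*s)*conj(exp(i*t)) = exp(i*(s-t)), and sums of them are collapsed using the identity that for every m > 1 the m distinct m-th roots of unity sum to 0, e.g. 1 + exp(2*I*pi/3) + exp(-2*I*pi/3) = 0.)
Dividing by |G| = 6 gives 0/6 = 0, matching the row-orthogonality relation <chi_1, chi_0> = [chi_1 = chi_0].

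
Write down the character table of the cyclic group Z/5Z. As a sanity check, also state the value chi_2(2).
Character table of Z/5Z (irreps indexed chi_0,...,chi_4 with chi_k(m) = zeta_5^(k*m), zeta_5 = exp(2*pi*i/5)):
  irrep \ class  {0} (size 1)  {1} (size 1)    {2} (size 1)    {3} (size 1)    {4} (size 1)  
  chi_0          1             1               1               1               1             
  chi_1          1             exp(2*I*pi/5)   exp(4*I*pi/5)   exp(-4*I*pi/5)  exp(-2*I*pi/5)
  chi_2          1             exp(4*I*pi/5)   exp(-2*I*pi/5)  exp(2*I*pi/5)   exp(-4*I*pi/5)
  chi_3          1             exp(-4*I*pi/5)  exp(2*I*pi/5)   exp(-2*I*pi/5)  exp(4*I*pi/5) 
  chi_4          1             exp(-2*I*pi/5)  exp(-4*I*pi/5)  exp(4*I*pi/5)   exp(2*I*pi/5) 

Spot check: chi_2(2) = zeta_5^(2*2) = zeta_5^4 = exp(-2*I*pi/5).

Why: Z/5Z is abelian, so all 5 irreducible complex representations are 1-dimensional. They are given by chi_k(m) = zeta_5^(k*m) for k = 0,...,4. Row orthogonality: sum_m chi_k(m) conj(chi_l(m)) = 5 * [k = l].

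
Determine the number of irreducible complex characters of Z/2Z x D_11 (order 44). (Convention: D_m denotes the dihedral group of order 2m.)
14

Solution. The number of irreducible complex representations of a finite group equals its number of conjugacy classes. For a direct product, #classes(G x H) = #classes(G) * #classes(H). Z/2Z has 2 classes (abelian), D_11 has 7 classes, so 2 * 7 = 14, so Z/2Z x D_11 (order 44) has exactly 14 irreducible complex representations.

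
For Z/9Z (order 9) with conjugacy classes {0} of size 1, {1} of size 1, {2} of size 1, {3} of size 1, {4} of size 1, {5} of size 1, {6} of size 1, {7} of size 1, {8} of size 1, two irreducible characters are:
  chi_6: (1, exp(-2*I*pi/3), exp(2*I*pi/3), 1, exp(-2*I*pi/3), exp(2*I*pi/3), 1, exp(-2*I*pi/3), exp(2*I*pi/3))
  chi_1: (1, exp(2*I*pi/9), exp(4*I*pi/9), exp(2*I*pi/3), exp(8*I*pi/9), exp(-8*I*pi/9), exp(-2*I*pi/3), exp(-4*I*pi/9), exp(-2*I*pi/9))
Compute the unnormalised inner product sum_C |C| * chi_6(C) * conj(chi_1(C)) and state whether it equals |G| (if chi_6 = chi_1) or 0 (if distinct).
Sum = 0; so <chi_6, chi_1> = 0 (distinct irreducibles are orthogonal).

Reasoning: Compute term by term over conjugacy classes (|C| * chi_6(C) * conj(chi_1(C))):
  1*(1)*conj(1) + 1*(exp(-2*I*pi/3))*conj(exp(2*I*pi/9)) + 1*(exp(2*I*pi/3))*conj(exp(4*I*pi/9)) + 1*(1)*conj(exp(2*I*pi/3)) + 1*(exp(-2*I*pi/3))*conj(exp(8*I*pi/9)) + 1*(exp(2*I*pi/3))*conj(exp(-8*I*pi/9)) + 1*(1)*conj(exp(-2*I*pi/3)) + 1*(exp(-2*I*pi/3))*conj(exp(-4*I*pi/9)) + 1*(exp(2*I*pi/3))*conj(exp(-2*I*pi/9))
  = (1) + (exp(-8*I*pi/9)) + (exp(2*I*pi/9)) + (exp(-2*I*pi/3)) + (exp(4*I*pi/9)) + (exp(-4*I*pi/9)) + (exp(2*I*pi/3)) + (exp(-2*I*pi/9)) + (exp(8*I*pi/9))
  = 0.
(Exp terms are combined using exp(i*s)*conj(exp(i*t)) = exp(i*(s-t)), and sums of them are collapsed using the identity that for every m > 1 the m distinct m-th roots of unity sum to 0, e.g. 1 + exp(2*I*pi/3) + exp(-2*I*pi/3) = 0.)
Dividing by |G| = 9 gives 0/9 = 0, matching the row-orthogonality relation <chi_6, chi_1> = [chi_6 = chi_1].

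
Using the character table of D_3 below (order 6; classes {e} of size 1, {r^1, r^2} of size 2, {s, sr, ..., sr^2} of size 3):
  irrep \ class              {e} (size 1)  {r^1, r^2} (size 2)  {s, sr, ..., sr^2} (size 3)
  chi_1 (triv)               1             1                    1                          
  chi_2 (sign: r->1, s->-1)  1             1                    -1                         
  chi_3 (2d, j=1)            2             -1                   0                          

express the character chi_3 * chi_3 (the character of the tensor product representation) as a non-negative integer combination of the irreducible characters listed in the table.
chi_3 tensor chi_3 = chi_1 + chi_2 + chi_3 (all other irreducibles have multiplicity 0).

The character of a tensor product is the pointwise product (chi_3 * chi_3)(C) = chi_3(C) * chi_3(C):
  {e}: (2)*(2), {r^1, r^2}: (-1)*(-1), {s, sr, ..., sr^2}: (0)*(0)
so (chi_3 * chi_3) takes values
  {e} -> 4, {r^1, r^2} -> 1, {s, sr, ..., sr^2} -> 0.
Now take the inner product of this character with each irreducible chi from the table, <chi_3*chi_3, chi> = (1/6) sum_C |C| (chi_3*chi_3)(C) conj(chi(C)):
  <chi_3*chi_3, chi_1> = (1/6)[1*(4)*conj(1) + 2*(1)*conj(1) + 3*(0)*conj(1)]
      = (1/6)[(4) + (2) + (0)] = 6/6 = 1
  <chi_3*chi_3, chi_2> = (1/6)[1*(4)*conj(1) + 2*(1)*conj(1) + 3*(0)*conj(-1)]
      = (1/6)[(4) + (2) + (0)] = 6/6 = 1
  <chi_3*chi_3, chi_3> = (1/6)[1*(4)*conj(2) + 2*(1)*conj(-1) + 3*(0)*conj(0)]
      = (1/6)[(8) + (-2) + (0)] = 6/6 = 1
Hence the multiplicities are chi_1: 1, chi_2: 1, chi_3: 1. Dimension check: dim(chi_3)*dim(chi_3) = 2*2 = 4 and sum (mult * dim) = 1*1 + 1*1 + 1*2 = 4.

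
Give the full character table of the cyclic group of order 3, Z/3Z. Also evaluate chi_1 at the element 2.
Character table of Z/3Z (irreps indexed chi_0,...,chi_2 with chi_k(m) = zeta_3^(k*m), zeta_3 = exp(2*pi*i/3)):
  irrep \ class  {0} (size 1)  {1} (size 1)    {2} (size 1)  
  chi_0          1             1               1             
  chi_1          1             exp(2*I*pi/3)   exp(-2*I*pi/3)
  chi_2          1             exp(-2*I*pi/3)  exp(2*I*pi/3) 

Spot check: chi_1(2) = zeta_3^(1*2) = zeta_3^2 = exp(-2*I*pi/3).

Working: Z/3Z is abelian, so all 3 irreducible complex representations are 1-dimensional. They are given by chi_k(m) = zeta_3^(k*m) for k = 0,...,2. Row orthogonality: sum_m chi_k(m) conj(chi_l(m)) = 3 * [k = l].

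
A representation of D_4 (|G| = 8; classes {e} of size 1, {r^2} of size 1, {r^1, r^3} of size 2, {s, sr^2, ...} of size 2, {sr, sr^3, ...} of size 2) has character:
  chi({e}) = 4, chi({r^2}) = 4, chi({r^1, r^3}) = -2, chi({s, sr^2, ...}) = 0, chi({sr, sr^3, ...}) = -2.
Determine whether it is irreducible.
Not irreducible (reducible): <chi, chi> = 6 > 1.

Proof sketch: <chi, chi> = (1/|G|) sum_C |C| * |chi(C)|^2 = (1/8)[1*|4|^2 + 1*|4|^2 + 2*|-2|^2 + 2*|0|^2 + 2*|-2|^2]
  = (1/8)[(16) + (16) + (8) + (0) + (8)] = 48/8 = 6.
A character is irreducible iff <chi, chi> = 1, so this representation is reducible.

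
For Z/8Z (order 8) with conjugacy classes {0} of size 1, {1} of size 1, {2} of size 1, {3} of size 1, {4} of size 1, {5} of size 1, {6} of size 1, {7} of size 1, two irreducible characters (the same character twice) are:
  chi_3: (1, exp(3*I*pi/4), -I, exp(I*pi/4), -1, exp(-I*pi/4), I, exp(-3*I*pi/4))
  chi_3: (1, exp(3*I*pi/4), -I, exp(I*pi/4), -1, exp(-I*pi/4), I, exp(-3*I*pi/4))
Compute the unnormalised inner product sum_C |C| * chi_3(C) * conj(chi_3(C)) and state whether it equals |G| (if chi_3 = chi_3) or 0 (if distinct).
Sum = 8 = |G| = 8; so <chi_3, chi_3> = 1 (norm-1 confirms irreducibility).

Derivation: Compute term by term over conjugacy classes (|C| * chi_3(C) * conj(chi_3(C))):
  1*(1)*conj(1) + 1*(exp(3*I*pi/4))*conj(exp(3*I*pi/4)) + 1*(-I)*conj(-I) + 1*(exp(I*pi/4))*conj(exp(I*pi/4)) + 1*(-1)*conj(-1) + 1*(exp(-I*pi/4))*conj(exp(-I*pi/4)) + 1*(I)*conj(I) + 1*(exp(-3*I*pi/4))*conj(exp(-3*I*pi/4))
  = (1) + (1) + (1) + (1) + (1) + (1) + (1) + (1)
  = 8.
(Exp terms are combined using exp(i*s)*conj(exp(i*t)) = exp(i*(s-t)), and sums of them are collapsed using the identity that for every m > 1 the m distinct m-th roots of unity sum to 0, e.g. 1 + exp(2*I*pi/3) + exp(-2*I*pi/3) = 0.)
Dividing by |G| = 8 gives 8/8 = 1, matching the row-orthogonality relation <chi_3, chi_3> = [chi_3 = chi_3].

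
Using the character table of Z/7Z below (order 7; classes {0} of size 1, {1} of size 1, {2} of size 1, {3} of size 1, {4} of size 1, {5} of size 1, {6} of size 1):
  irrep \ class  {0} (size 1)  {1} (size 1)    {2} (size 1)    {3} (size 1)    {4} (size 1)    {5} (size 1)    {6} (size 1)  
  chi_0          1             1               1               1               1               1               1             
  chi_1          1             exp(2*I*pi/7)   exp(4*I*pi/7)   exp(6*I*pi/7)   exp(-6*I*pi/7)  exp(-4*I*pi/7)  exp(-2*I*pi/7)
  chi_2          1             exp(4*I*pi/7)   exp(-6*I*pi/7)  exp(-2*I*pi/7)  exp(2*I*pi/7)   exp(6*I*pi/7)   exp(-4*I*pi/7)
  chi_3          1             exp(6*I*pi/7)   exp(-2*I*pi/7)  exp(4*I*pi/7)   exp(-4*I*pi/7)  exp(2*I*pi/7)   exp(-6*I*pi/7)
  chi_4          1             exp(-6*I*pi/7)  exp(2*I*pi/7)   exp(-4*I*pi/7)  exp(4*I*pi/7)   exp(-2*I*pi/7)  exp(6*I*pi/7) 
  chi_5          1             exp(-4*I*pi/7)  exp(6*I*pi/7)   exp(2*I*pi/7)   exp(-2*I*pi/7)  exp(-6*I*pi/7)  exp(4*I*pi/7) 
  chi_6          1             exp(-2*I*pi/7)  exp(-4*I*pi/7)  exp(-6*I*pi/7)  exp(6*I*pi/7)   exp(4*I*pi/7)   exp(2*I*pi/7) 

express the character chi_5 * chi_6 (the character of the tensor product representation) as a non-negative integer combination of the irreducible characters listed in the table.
chi_5 tensor chi_6 = chi_4 (all other irreducibles have multiplicity 0).

Explanation: The character of a tensor product is the pointwise product (chi_5 * chi_6)(C) = chi_5(C) * chi_6(C):
  {0}: (1)*(1), {1}: (exp(-4*I*pi/7))*(exp(-2*I*pi/7)), {2}: (exp(6*I*pi/7))*(exp(-4*I*pi/7)), {3}: (exp(2*I*pi/7))*(exp(-6*I*pi/7)), {4}: (exp(-2*I*pi/7))*(exp(6*I*pi/7)), {5}: (exp(-6*I*pi/7))*(exp(4*I*pi/7)), {6}: (exp(4*I*pi/7))*(exp(2*I*pi/7))
so (chi_5 * chi_6) takes values
  {0} -> 1, {1} -> exp(-6*I*pi/7), {2} -> exp(2*I*pi/7), {3} -> exp(-4*I*pi/7), {4} -> exp(4*I*pi/7), {5} -> exp(-2*I*pi/7), {6} -> exp(6*I*pi/7).
Now take the inner product of this character with each irreducible chi from the table, <chi_5*chi_6, chi> = (1/7) sum_C |C| (chi_5*chi_6)(C) conj(chi(C)):
  <chi_5*chi_6, chi_0> = (1/7)[1*(1)*conj(1) + 1*(exp(-6*I*pi/7))*conj(1) + 1*(exp(2*I*pi/7))*conj(1) + 1*(exp(-4*I*pi/7))*conj(1) + 1*(exp(4*I*pi/7))*conj(1) + 1*(exp(-2*I*pi/7))*conj(1) + 1*(exp(6*I*pi/7))*conj(1)]
      = (1/7)[(1) + (exp(-6*I*pi/7)) + (exp(2*I*pi/7)) + (exp(-4*I*pi/7)) + (exp(4*I*pi/7)) + (exp(-2*I*pi/7)) + (exp(6*I*pi/7))] = 0/7 = 0
  <chi_5*chi_6, chi_1> = (1/7)[1*(1)*conj(1) + 1*(exp(-6*I*pi/7))*conj(exp(2*I*pi/7)) + 1*(exp(2*I*pi/7))*conj(exp(4*I*pi/7)) + 1*(exp(-4*I*pi/7))*conj(exp(6*I*pi/7)) + 1*(exp(4*I*pi/7))*conj(exp(-6*I*pi/7)) + 1*(exp(-2*I*pi/7))*conj(exp(-4*I*pi/7)) + 1*(exp(6*I*pi/7))*conj(exp(-2*I*pi/7))]
      = (1/7)[(1) + (exp(6*I*pi/7)) + (exp(-2*I*pi/7)) + (exp(4*I*pi/7)) + (exp(-4*I*pi/7)) + (exp(2*I*pi/7)) + (exp(-6*I*pi/7))] = 0/7 = 0
  <chi_5*chi_6, chi_2> = (1/7)[1*(1)*conj(1) + 1*(exp(-6*I*pi/7))*conj(exp(4*I*pi/7)) + 1*(exp(2*I*pi/7))*conj(exp(-6*I*pi/7)) + 1*(exp(-4*I*pi/7))*conj(exp(-2*I*pi/7)) + 1*(exp(4*I*pi/7))*conj(exp(2*I*pi/7)) + 1*(exp(-2*I*pi/7))*conj(exp(6*I*pi/7)) + 1*(exp(6*I*pi/7))*conj(exp(-4*I*pi/7))]
      = (1/7)[(1) + (exp(4*I*pi/7)) + (exp(-6*I*pi/7)) + (exp(-2*I*pi/7)) + (exp(2*I*pi/7)) + (exp(6*I*pi/7)) + (exp(-4*I*pi/7))] = 0/7 = 0
  <chi_5*chi_6, chi_3> = (1/7)[1*(1)*conj(1) + 1*(exp(-6*I*pi/7))*conj(exp(6*I*pi/7)) + 1*(exp(2*I*pi/7))*conj(exp(-2*I*pi/7)) + 1*(exp(-4*I*pi/7))*conj(exp(4*I*pi/7)) + 1*(exp(4*I*pi/7))*conj(exp(-4*I*pi/7)) + 1*(exp(-2*I*pi/7))*conj(exp(2*I*pi/7)) + 1*(exp(6*I*pi/7))*conj(exp(-6*I*pi/7))]
      = (1/7)[(1) + (exp(2*I*pi/7)) + (exp(4*I*pi/7)) + (exp(6*I*pi/7)) + (exp(-6*I*pi/7)) + (exp(-4*I*pi/7)) + (exp(-2*I*pi/7))] = 0/7 = 0
  <chi_5*chi_6, chi_4> = (1/7)[1*(1)*conj(1) + 1*(exp(-6*I*pi/7))*conj(exp(-6*I*pi/7)) + 1*(exp(2*I*pi/7))*conj(exp(2*I*pi/7)) + 1*(exp(-4*I*pi/7))*conj(exp(-4*I*pi/7)) + 1*(exp(4*I*pi/7))*conj(exp(4*I*pi/7)) + 1*(exp(-2*I*pi/7))*conj(exp(-2*I*pi/7)) + 1*(exp(6*I*pi/7))*conj(exp(6*I*pi/7))]
      = (1/7)[(1) + (1) + (1) + (1) + (1) + (1) + (1)] = 7/7 = 1
  <chi_5*chi_6, chi_5> = (1/7)[1*(1)*conj(1) + 1*(exp(-6*I*pi/7))*conj(exp(-4*I*pi/7)) + 1*(exp(2*I*pi/7))*conj(exp(6*I*pi/7)) + 1*(exp(-4*I*pi/7))*conj(exp(2*I*pi/7)) + 1*(exp(4*I*pi/7))*conj(exp(-2*I*pi/7)) + 1*(exp(-2*I*pi/7))*conj(exp(-6*I*pi/7)) + 1*(exp(6*I*pi/7))*conj(exp(4*I*pi/7))]
      = (1/7)[(1) + (exp(-2*I*pi/7)) + (exp(-4*I*pi/7)) + (exp(-6*I*pi/7)) + (exp(6*I*pi/7)) + (exp(4*I*pi/7)) + (exp(2*I*pi/7))] = 0/7 = 0
  <chi_5*chi_6, chi_6> = (1/7)[1*(1)*conj(1) + 1*(exp(-6*I*pi/7))*conj(exp(-2*I*pi/7)) + 1*(exp(2*I*pi/7))*conj(exp(-4*I*pi/7)) + 1*(exp(-4*I*pi/7))*conj(exp(-6*I*pi/7)) + 1*(exp(4*I*pi/7))*conj(exp(6*I*pi/7)) + 1*(exp(-2*I*pi/7))*conj(exp(4*I*pi/7)) + 1*(exp(6*I*pi/7))*conj(exp(2*I*pi/7))]
      = (1/7)[(1) + (exp(-4*I*pi/7)) + (exp(6*I*pi/7)) + (exp(2*I*pi/7)) + (exp(-2*I*pi/7)) + (exp(-6*I*pi/7)) + (exp(4*I*pi/7))] = 0/7 = 0
(Exp terms are combined using exp(i*s)*conj(exp(i*t)) = exp(i*(s-t)), and sums of them are collapsed using the identity that for every m > 1 the m distinct m-th roots of unity sum to 0, e.g. 1 + exp(2*I*pi/3) + exp(-2*I*pi/3) = 0.)
Hence the multiplicities are chi_4: 1. Dimension check: dim(chi_5)*dim(chi_6) = 1*1 = 1 and sum (mult * dim) = 1*1 = 1.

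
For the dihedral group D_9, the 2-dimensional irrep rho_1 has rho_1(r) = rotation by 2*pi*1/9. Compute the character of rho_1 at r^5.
chi_{rho_1}(r^5) = 2*cos(2*pi*1*5/9) = -2*cos(pi/9)

Justification: rho_1(r^5) is rotation by angle 2*pi*1*5/9, whose trace is 2*cos(2*pi*1*5/9) = -2*cos(pi/9).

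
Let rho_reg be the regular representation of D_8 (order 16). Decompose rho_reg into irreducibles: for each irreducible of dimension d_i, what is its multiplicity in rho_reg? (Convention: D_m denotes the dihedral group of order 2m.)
Each irreducible V_i of dimension d_i appears with multiplicity d_i, i.e. rho_reg = (direct sum over all irreducibles V_i) d_i V_i. The irreducible dimensions for D_8 are 1, 1, 1, 1, 2, 2, 2: 4 irreducibles of dimension 1, each with multiplicity 1; 3 irreducibles of dimension 2, each with multiplicity 2. Total dimension 4*1*1 + 3*2*2 = 16 = |G|.

Reasoning: General theorem: in the regular representation of a finite group G, each irreducible appears with multiplicity equal to its dimension. Check: dim(rho_reg) = sum d_i^2 = 1 + 1 + 1 + 1 + 4 + 4 + 4 = 16 = |G|.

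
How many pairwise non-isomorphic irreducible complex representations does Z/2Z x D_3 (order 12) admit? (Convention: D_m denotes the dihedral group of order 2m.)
6

The number of irreducible complex representations of a finite group equals its number of conjugacy classes. For a direct product, #classes(G x H) = #classes(G) * #classes(H). Z/2Z has 2 classes (abelian), D_3 has 3 classes, so 2 * 3 = 6, so Z/2Z x D_3 (order 12) has exactly 6 irreducible complex representations.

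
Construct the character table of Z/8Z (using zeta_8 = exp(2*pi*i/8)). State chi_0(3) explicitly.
Character table of Z/8Z (irreps indexed chi_0,...,chi_7 with chi_k(m) = zeta_8^(k*m), zeta_8 = exp(2*pi*i/8)):
  irrep \ class  {0} (size 1)  {1} (size 1)    {2} (size 1)  {3} (size 1)    {4} (size 1)  {5} (size 1)    {6} (size 1)  {7} (size 1)  
  chi_0          1             1               1             1               1             1               1             1             
  chi_1          1             exp(I*pi/4)     I             exp(3*I*pi/4)   -1            exp(-3*I*pi/4)  -I            exp(-I*pi/4)  
  chi_2          1             I               -1            -I              1             I               -1            -I            
  chi_3          1             exp(3*I*pi/4)   -I            exp(I*pi/4)     -1            exp(-I*pi/4)    I             exp(-3*I*pi/4)
  chi_4          1             -1              1             -1              1             -1              1             -1            
  chi_5          1             exp(-3*I*pi/4)  I             exp(-I*pi/4)    -1            exp(I*pi/4)     -I            exp(3*I*pi/4) 
  chi_6          1             -I              -1            I               1             -I              -1            I             
  chi_7          1             exp(-I*pi/4)    -I            exp(-3*I*pi/4)  -1            exp(3*I*pi/4)   I             exp(I*pi/4)   

Spot check: chi_0(3) = zeta_8^(0*3) = zeta_8^0 = 1.

Argument: Z/8Z is abelian, so all 8 irreducible complex representations are 1-dimensional. They are given by chi_k(m) = zeta_8^(k*m) for k = 0,...,7. Row orthogonality: sum_m chi_k(m) conj(chi_l(m)) = 8 * [k = l].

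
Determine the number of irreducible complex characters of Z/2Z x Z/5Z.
10

The number of irreducible complex representations of a finite group equals its number of conjugacy classes. Z/2Z x Z/5Z is abelian of order 10, so every element is its own conjugacy class: 10 classes, so Z/2Z x Z/5Z (order 10) has exactly 10 irreducible complex representations.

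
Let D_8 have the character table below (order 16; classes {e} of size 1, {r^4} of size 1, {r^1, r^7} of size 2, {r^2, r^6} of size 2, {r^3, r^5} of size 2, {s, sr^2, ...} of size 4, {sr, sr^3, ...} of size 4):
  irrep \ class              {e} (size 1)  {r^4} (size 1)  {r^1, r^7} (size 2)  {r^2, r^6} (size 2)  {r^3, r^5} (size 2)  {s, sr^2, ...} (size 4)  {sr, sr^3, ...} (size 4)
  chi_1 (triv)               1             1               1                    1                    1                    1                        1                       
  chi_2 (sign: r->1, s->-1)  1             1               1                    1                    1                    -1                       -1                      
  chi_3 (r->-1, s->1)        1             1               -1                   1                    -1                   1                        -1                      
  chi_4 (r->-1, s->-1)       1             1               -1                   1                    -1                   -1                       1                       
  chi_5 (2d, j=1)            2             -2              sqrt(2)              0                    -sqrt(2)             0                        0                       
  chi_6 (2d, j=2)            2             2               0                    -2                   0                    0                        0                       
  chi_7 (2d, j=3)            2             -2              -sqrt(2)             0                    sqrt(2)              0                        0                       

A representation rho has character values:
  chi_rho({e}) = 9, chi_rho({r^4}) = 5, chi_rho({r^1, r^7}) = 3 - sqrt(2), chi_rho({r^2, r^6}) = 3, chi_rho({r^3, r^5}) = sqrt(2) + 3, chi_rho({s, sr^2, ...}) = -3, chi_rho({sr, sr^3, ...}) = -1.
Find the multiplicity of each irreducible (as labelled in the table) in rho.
Multiplicities: chi_1: 1, chi_2: 3, chi_3: 0, chi_4: 1, chi_5: 0, chi_6: 1, chi_7: 1.

Justification: Use <chi_rho, chi> = (1/|G|) sum_C |C| * chi_rho(C) * conj(chi(C)) with |G| = 16 for each irreducible chi in the table:
  <chi_rho, chi_1> = (1/16)[1*(9)*conj(1) + 1*(5)*conj(1) + 2*(3 - sqrt(2))*conj(1) + 2*(3)*conj(1) + 2*(sqrt(2) + 3)*conj(1) + 4*(-3)*conj(1) + 4*(-1)*conj(1)]
      = (1/16)[(9) + (5) + (6 - 2*sqrt(2)) + (6) + (2*sqrt(2) + 6) + (-12) + (-4)] = 16/16 = 1
  <chi_rho, chi_2> = (1/16)[1*(9)*conj(1) + 1*(5)*conj(1) + 2*(3 - sqrt(2))*conj(1) + 2*(3)*conj(1) + 2*(sqrt(2) + 3)*conj(1) + 4*(-3)*conj(-1) + 4*(-1)*conj(-1)]
      = (1/16)[(9) + (5) + (6 - 2*sqrt(2)) + (6) + (2*sqrt(2) + 6) + (12) + (4)] = 48/16 = 3
  <chi_rho, chi_3> = (1/16)[1*(9)*conj(1) + 1*(5)*conj(1) + 2*(3 - sqrt(2))*conj(-1) + 2*(3)*conj(1) + 2*(sqrt(2) + 3)*conj(-1) + 4*(-3)*conj(1) + 4*(-1)*conj(-1)]
      = (1/16)[(9) + (5) + (-6 + 2*sqrt(2)) + (6) + (-6 - 2*sqrt(2)) + (-12) + (4)] = 0/16 = 0
  <chi_rho, chi_4> = (1/16)[1*(9)*conj(1) + 1*(5)*conj(1) + 2*(3 - sqrt(2))*conj(-1) + 2*(3)*conj(1) + 2*(sqrt(2) + 3)*conj(-1) + 4*(-3)*conj(-1) + 4*(-1)*conj(1)]
      = (1/16)[(9) + (5) + (-6 + 2*sqrt(2)) + (6) + (-6 - 2*sqrt(2)) + (12) + (-4)] = 16/16 = 1
  <chi_rho, chi_5> = (1/16)[1*(9)*conj(2) + 1*(5)*conj(-2) + 2*(3 - sqrt(2))*conj(sqrt(2)) + 2*(3)*conj(0) + 2*(sqrt(2) + 3)*conj(-sqrt(2)) + 4*(-3)*conj(0) + 4*(-1)*conj(0)]
      = (1/16)[(18) + (-10) + (-4 + 6*sqrt(2)) + (0) + (-6*sqrt(2) - 4) + (0) + (0)] = 0/16 = 0
  <chi_rho, chi_6> = (1/16)[1*(9)*conj(2) + 1*(5)*conj(2) + 2*(3 - sqrt(2))*conj(0) + 2*(3)*conj(-2) + 2*(sqrt(2) + 3)*conj(0) + 4*(-3)*conj(0) + 4*(-1)*conj(0)]
      = (1/16)[(18) + (10) + (0) + (-12) + (0) + (0) + (0)] = 16/16 = 1
  <chi_rho, chi_7> = (1/16)[1*(9)*conj(2) + 1*(5)*conj(-2) + 2*(3 - sqrt(2))*conj(-sqrt(2)) + 2*(3)*conj(0) + 2*(sqrt(2) + 3)*conj(sqrt(2)) + 4*(-3)*conj(0) + 4*(-1)*conj(0)]
      = (1/16)[(18) + (-10) + (4 - 6*sqrt(2)) + (0) + (4 + 6*sqrt(2)) + (0) + (0)] = 16/16 = 1
Dimension check: dim(rho) = sum (mult * dim) = 1*1 + 3*1 + 0*1 + 1*1 + 0*2 + 1*2 + 1*2 = 9 = chi_rho(e) = 9.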